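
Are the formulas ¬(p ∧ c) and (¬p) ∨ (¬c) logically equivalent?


Compare truth tables:
c | p | φ | ψ
-------------
F | F | T | T
T | F | T | T
F | T | T | T
T | T | F | F
The columns φ and ψ agree on every row.

Yes, they are logically equivalent.


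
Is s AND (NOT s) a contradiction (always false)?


Truth table over {s}:
s | φ
-----
F | F
T | F
Every row is false.

Yes, it is a contradiction.


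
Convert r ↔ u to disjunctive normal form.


Step 1: r ↔ u is true exactly when both agree: (r ∧ u) ∨ (¬r ∧ ¬u).

(r ∧ u) ∨ ((¬r) ∧ (¬u))


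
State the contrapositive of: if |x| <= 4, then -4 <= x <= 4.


The contrapositive of (P → Q) is (¬Q → ¬P); it is logically equivalent to the original.
Here P = '|x| <= 4' and Q = '-4 <= x <= 4'.

If not (-4 <= x <= 4), then not (|x| <= 4).


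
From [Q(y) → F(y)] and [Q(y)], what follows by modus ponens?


Modus ponens: from (P → Q) and P, infer Q.
P = 'Q(y)' is asserted, and P → Q holds, so Q follows.

F(y).


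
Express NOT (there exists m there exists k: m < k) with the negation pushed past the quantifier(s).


Negation flips each quantifier (∀↔∃) and negates the inner predicate.
¬(there exists m there exists k: φ) = for all m for all k: ¬φ.

for all m for all k: NOT(m < k)


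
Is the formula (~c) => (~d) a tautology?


Build the truth table over {c, d}:
c | d | φ
---------
False | False | True
True | False | True
False | True | False
True | True | True
Counterexample at row 3: with c=False, d=True, the formula is False.

No, it is not a tautology.


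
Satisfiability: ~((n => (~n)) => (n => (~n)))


Check all 2 assignments over {n}:
n | φ
-----
False | False
True | False
No assignment makes the formula true.

Unsatisfiable.


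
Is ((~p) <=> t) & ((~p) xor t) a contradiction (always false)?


Truth table over {p, t}:
p | t | φ
---------
False | False | False
True | False | False
False | True | False
True | True | False
Every row is false.

Yes, it is a contradiction.


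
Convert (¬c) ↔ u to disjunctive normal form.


Step 1: (¬c) ↔ u is true exactly when both agree: ((¬c) ∧ u) ∨ (¬(¬c) ∧ ¬u).
Step 2: Eliminate any double negations (¬¬X = X).

((¬c) ∧ u) ∨ (c ∧ (¬u))


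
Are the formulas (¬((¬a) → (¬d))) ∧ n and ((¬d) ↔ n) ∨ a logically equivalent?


Compare truth tables:
a | d | n | φ | ψ
-----------------
F | F | F | F | F
T | F | F | F | T
F | T | F | F | T
T | T | F | F | T
F | F | T | F | T
T | F | T | F | T
F | T | T | T | F
T | T | T | F | T
They differ at row 2 (a=T, d=F, n=F): φ=F but ψ=T.

No, they are not logically equivalent.


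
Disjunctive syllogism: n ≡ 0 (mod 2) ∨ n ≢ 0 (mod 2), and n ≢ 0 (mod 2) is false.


Disjunctive syllogism: from (P ∨ Q) and ¬P, infer Q.
One disjunct, 'n ≢ 0 (mod 2)', is ruled out; the other must hold.

n ≡ 0 (mod 2)


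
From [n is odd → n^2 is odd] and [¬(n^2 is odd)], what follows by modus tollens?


Modus tollens: from (P → Q) and ¬Q, infer ¬P.
Q = 'n^2 is odd' is denied; since P → Q, P must also fail.

Not (n is odd).


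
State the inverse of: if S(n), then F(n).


The inverse of (P → Q) is (¬P → ¬Q). It is equivalent to the converse, not to the original.
Here P = 'S(n)' and Q = 'F(n)'.

If not (S(n)), then not (F(n)).


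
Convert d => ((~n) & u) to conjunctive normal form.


Step 1: Rewrite d → ((¬n) ∧ u) as ¬d ∨ ((¬n) ∧ u).
Step 2: Distribute ∨ over ∧.

((~d) | (~n)) & ((~d) | u)


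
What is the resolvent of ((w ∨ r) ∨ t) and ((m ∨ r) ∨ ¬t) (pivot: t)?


The clauses contain complementary literals t and ¬t.
Resolution eliminates this pair and disjoins the remaining literals (merging duplicates).

((r ∨ w) ∨ m)


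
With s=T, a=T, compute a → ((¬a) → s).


Substitute s=T, a=T:
¬a = F
(¬a) → s = F → T = T
a → ((¬a) → s) = T → T = T

T


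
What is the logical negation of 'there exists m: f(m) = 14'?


¬(for all x: φ) = there exists x: ¬φ, and ¬(there exists x: φ) = for all x: ¬φ.
Apply to the existential statement.

for all m: NOT(f(m) = 14)


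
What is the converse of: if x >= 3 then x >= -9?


The converse of (P → Q) is (Q → P). It is not in general equivalent to the original.
Here P = 'x >= 3' and Q = 'x >= -9'.

If x >= -9, then x >= 3.


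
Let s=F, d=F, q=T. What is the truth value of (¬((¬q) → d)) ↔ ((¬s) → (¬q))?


Substitute s=F, d=F, q=T:
¬q = F
(¬q) → d = F → F = T
¬((¬q) → d) = F
¬s = T
¬q = F
(¬s) → (¬q) = T → F = F
(¬((¬q) → d)) ↔ ((¬s) → (¬q)) = F ↔ F = T

T


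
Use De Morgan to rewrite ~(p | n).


De Morgan: the negation of a disjunction is the conjunction of the negations.
Distribute ~ across |, flipping it to &, and negate each literal.

(~p) & (~n)


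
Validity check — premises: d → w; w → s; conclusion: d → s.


This matches the form of hypothetical syllogism: the conclusion follows in every model of the premises.

Valid.


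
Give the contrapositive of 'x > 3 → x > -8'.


The contrapositive of (P → Q) is (¬Q → ¬P); it is logically equivalent to the original.
Here P = 'x > 3' and Q = 'x > -8'.

If not (x > -8), then not (x > 3).


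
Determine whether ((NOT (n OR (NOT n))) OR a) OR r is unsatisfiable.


Truth table over {a, n, r}:
a | n | r | φ
-------------
F | F | F | F
T | F | F | T
F | T | F | F
T | T | F | T
F | F | T | T
T | F | T | T
F | T | T | T
T | T | T | T
Satisfying assignment at row 2: a=T, n=F, r=F gives T.

No, it is not a contradiction.


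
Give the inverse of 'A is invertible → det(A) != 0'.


The inverse of (P → Q) is (¬P → ¬Q). It is equivalent to the converse, not to the original.
Here P = 'A is invertible' and Q = 'det(A) != 0'.

If not (A is invertible), then not (det(A) != 0).


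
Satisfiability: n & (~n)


Check all 2 assignments over {n}:
n | φ
-----
False | False
True | False
No assignment makes the formula true.

Unsatisfiable.


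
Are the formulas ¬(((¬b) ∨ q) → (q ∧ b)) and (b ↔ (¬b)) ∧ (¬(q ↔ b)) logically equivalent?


Compare truth tables:
b | q | φ | ψ
-------------
F | F | T | F
T | F | F | F
F | T | T | F
T | T | F | F
They differ at row 1 (b=F, q=F): φ=T but ψ=F.

No, they are not logically equivalent.


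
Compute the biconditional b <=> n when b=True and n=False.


Biconditional is true when both operands have the same truth value.
Substitute: b=True, n=False.
True <=> False evaluates to False.

False


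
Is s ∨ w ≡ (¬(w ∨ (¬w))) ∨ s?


Compare truth tables:
s | w | φ | ψ
-------------
F | F | F | F
T | F | T | T
F | T | T | F
T | T | T | T
They differ at row 3 (s=F, w=T): φ=T but ψ=F.

No, they are not logically equivalent.


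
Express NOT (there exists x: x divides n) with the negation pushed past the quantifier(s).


¬(for all x: φ) = there exists x: ¬φ, and ¬(there exists x: φ) = for all x: ¬φ.
Apply to the existential statement.

for all x: NOT(x divides n)


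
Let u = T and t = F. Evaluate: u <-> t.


Biconditional is true when both operands have the same truth value.
Substitute: u=T, t=F.
T <-> F evaluates to F.

F


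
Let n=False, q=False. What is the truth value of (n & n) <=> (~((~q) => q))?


Substitute n=False, q=False:
n & n = False & False = False
~q = True
(~q) => q = True => False = False
~((~q) => q) = True
(n & n) <=> (~((~q) => q)) = False <=> True = False

False


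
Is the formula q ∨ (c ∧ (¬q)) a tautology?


Build the truth table over {c, q}:
c | q | φ
---------
F | F | F
T | F | T
F | T | T
T | T | T
Counterexample at row 1: with c=F, q=F, the formula is F.

No, it is not a tautology.


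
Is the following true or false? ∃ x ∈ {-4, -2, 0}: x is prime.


Evaluate the predicate on each element: -4:F, -2:F, 0:F.
No element satisfies the predicate.

F


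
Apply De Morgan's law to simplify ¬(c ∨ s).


De Morgan: the negation of a disjunction is the conjunction of the negations.
Distribute ¬ across ∨, flipping it to ∧, and negate each literal.

(¬c) ∧ (¬s)


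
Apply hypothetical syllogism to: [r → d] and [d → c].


Hypothetical syllogism: from (P → Q) and (Q → R), infer (P → R).
Chain the two implications through the shared middle term 'd'.

r → c


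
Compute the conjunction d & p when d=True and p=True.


Conjunction is true only when both operands are true.
Substitute: d=True, p=True.
True & True evaluates to True.

True


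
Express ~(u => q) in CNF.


Step 1: Rewrite u → q as ¬u ∨ q.
Step 2: Negate: ¬(¬u ∨ q) = u ∧ ¬q (De Morgan + double negation).

u & (~q)


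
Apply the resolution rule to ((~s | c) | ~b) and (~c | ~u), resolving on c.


The clauses contain complementary literals c and ~c.
Resolution eliminates this pair and disjoins the remaining literals (merging duplicates).

((~s | ~b) | ~u)


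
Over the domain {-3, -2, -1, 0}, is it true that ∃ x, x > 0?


Evaluate the predicate on each element: -3:F, -2:F, -1:F, 0:F.
No element satisfies the predicate.

F


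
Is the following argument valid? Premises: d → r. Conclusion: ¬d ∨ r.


This matches the form of material implication: the conclusion follows in every model of the premises.

Valid.


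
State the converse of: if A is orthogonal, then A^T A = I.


The converse of (P → Q) is (Q → P). It is not in general equivalent to the original.
Here P = 'A is orthogonal' and Q = 'A^T A = I'.

If A^T A = I, then A is orthogonal.


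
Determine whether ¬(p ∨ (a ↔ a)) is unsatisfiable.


Truth table over {a, p}:
a | p | φ
---------
F | F | F
T | F | F
F | T | F
T | T | F
Every row is false.

Yes, it is a contradiction.


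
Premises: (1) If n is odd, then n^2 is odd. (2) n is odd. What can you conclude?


Modus ponens: from (P → Q) and P, infer Q.
P = 'n is odd' is asserted, and P → Q holds, so Q follows.

n^2 is odd.


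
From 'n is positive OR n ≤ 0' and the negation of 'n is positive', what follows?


Disjunctive syllogism: from (P ∨ Q) and ¬P, infer Q.
One disjunct, 'n is positive', is ruled out; the other must hold.

n ≤ 0


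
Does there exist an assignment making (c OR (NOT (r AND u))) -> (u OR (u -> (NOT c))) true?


Search for a satisfying assignment over {c, r, u}.
Try c=F, r=F, u=F: the formula evaluates to T.
A satisfying assignment exists.

Satisfiable.


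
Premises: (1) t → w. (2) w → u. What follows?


Hypothetical syllogism: from (P → Q) and (Q → R), infer (P → R).
Chain the two implications through the shared middle term 'w'.

t → u


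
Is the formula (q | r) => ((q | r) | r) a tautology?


Build the truth table over {q, r}:
q | r | φ
---------
False | False | True
True | False | True
False | True | True
True | True | True
Every row evaluates to true.

Yes, it is a tautology.


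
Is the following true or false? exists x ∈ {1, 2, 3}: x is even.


Evaluate the predicate on each element: 1:False, 2:True, 3:False.
Witness x = 2 satisfies the predicate.

True


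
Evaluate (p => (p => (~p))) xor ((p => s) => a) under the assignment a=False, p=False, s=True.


Substitute a=False, p=False, s=True:
~p = True
p => (~p) = False => True = True
p => (p => (~p)) = False => True = True
p => s = False => True = True
(p => s) => a = True => False = False
(p => (p => (~p))) xor ((p => s) => a) = True xor False = True

True


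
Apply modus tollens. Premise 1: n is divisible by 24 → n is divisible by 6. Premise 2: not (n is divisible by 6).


Modus tollens: from (P → Q) and ¬Q, infer ¬P.
Q = 'n is divisible by 6' is denied; since P → Q, P must also fail.

Not (n is divisible by 24).


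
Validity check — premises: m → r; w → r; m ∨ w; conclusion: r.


This matches the form of proof by cases: the conclusion follows in every model of the premises.

Valid.


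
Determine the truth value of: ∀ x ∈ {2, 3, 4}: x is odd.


Evaluate the predicate on each element: 2:F, 3:T, 4:F.
Counterexample x = 2 fails the predicate.

F


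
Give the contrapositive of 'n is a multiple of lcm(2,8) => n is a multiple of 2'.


The contrapositive of (P → Q) is (¬Q → ¬P); it is logically equivalent to the original.
Here P = 'n is a multiple of lcm(2,8)' and Q = 'n is a multiple of 2'.

If not (n is a multiple of 2), then not (n is a multiple of lcm(2,8)).


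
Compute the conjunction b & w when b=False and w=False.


Conjunction is true only when both operands are true.
Substitute: b=False, w=False.
False & False evaluates to False.

False


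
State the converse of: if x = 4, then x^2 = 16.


The converse of (P → Q) is (Q → P). It is not in general equivalent to the original.
Here P = 'x = 4' and Q = 'x^2 = 16'.

If x^2 = 16, then x = 4.


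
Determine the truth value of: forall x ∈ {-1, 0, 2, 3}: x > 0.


Evaluate the predicate on each element: -1:False, 0:False, 2:True, 3:True.
Counterexample x = -1 fails the predicate.

False


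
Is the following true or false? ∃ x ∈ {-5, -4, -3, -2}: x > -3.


Evaluate the predicate on each element: -5:F, -4:F, -3:F, -2:T.
Witness x = -2 satisfies the predicate.

T


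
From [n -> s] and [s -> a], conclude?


Hypothetical syllogism: from (P → Q) and (Q → R), infer (P → R).
Chain the two implications through the shared middle term 's'.

n -> a


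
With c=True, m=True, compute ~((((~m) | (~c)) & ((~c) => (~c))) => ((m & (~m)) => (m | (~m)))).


Substitute c=True, m=True:
… (earlier sub-steps elided)
~c = False
(~c) => (~c) = False => False = True
((~m) | (~c)) & ((~c) => (~c)) = False & True = False
~m = False
m & (~m) = True & False = False
~m = False
m | (~m) = True | False = True
(m & (~m)) => (m | (~m)) = False => True = True
(((~m) | (~c)) & ((~c) => (~c))) => ((m & (~m)) => (m | (~m))) = False => True = True
~((((~m) | (~c)) & ((~c) => (~c))) => ((m & (~m)) => (m | (~m)))) = False

False


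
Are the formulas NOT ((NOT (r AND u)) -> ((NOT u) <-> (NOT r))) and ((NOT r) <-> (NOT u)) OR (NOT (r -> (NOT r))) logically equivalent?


Compare truth tables:
r | u | φ | ψ
-------------
F | F | F | T
T | F | T | T
F | T | T | F
T | T | F | T
They differ at row 1 (r=F, u=F): φ=F but ψ=T.

No, they are not logically equivalent.


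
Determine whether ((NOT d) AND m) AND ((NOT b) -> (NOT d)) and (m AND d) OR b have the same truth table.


Compare truth tables:
b | d | m | φ | ψ
-----------------
F | F | F | F | F
T | F | F | F | T
F | T | F | F | F
T | T | F | F | T
F | F | T | T | F
T | F | T | T | T
F | T | T | F | T
T | T | T | F | T
They differ at row 2 (b=T, d=F, m=F): φ=F but ψ=T.

No, they are not logically equivalent.


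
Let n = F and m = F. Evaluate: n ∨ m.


Disjunction is false only when both operands are false.
Substitute: n=F, m=F.
F ∨ F evaluates to F.

F


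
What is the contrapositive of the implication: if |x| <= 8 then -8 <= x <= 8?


The contrapositive of (P → Q) is (¬Q → ¬P); it is logically equivalent to the original.
Here P = '|x| <= 8' and Q = '-8 <= x <= 8'.

If not (-8 <= x <= 8), then not (|x| <= 8).


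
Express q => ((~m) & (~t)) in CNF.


Step 1: Rewrite q → ((¬m) ∧ (¬t)) as ¬q ∨ ((¬m) ∧ (¬t)).
Step 2: Distribute ∨ over ∧.

((~q) | (~m)) & ((~q) | (~t))


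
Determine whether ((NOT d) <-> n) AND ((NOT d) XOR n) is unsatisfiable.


Truth table over {d, n}:
d | n | φ
---------
F | F | F
T | F | F
F | T | F
T | T | F
Every row is false.

Yes, it is a contradiction.


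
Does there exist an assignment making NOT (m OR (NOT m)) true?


Check all 2 assignments over {m}:
m | φ
-----
F | F
T | F
No assignment makes the formula true.

Unsatisfiable.


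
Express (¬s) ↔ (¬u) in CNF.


Step 1: Rewrite (¬s) ↔ (¬u) as ((¬s) → (¬u)) ∧ ((¬u) → (¬s)).
Step 2: Rewrite each implication as a disjunction.
Step 3: Eliminate any double negations (¬¬X = X).

(s ∨ (¬u)) ∧ (u ∨ (¬s))


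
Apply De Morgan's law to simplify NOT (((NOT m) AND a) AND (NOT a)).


De Morgan: the negation of a conjunction is the disjunction of the negations.
Distribute NOT across AND, flipping it to OR, and negate each literal.

(m OR (NOT a)) OR a


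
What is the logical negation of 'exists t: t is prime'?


¬(forall x: φ) = exists x: ¬φ, and ¬(exists x: φ) = forall x: ¬φ.
Apply to the existential statement.

forall t: ~(t is prime)


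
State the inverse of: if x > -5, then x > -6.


The inverse of (P → Q) is (¬P → ¬Q). It is equivalent to the converse, not to the original.
Here P = 'x > -5' and Q = 'x > -6'.

If not (x > -5), then not (x > -6).


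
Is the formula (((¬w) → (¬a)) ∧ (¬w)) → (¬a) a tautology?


Build the truth table over {a, w}:
a | w | φ
---------
F | F | T
T | F | T
F | T | T
T | T | T
Every row evaluates to true.

Yes, it is a tautology.


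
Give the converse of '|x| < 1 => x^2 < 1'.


The converse of (P → Q) is (Q → P). It is not in general equivalent to the original.
Here P = '|x| < 1' and Q = 'x^2 < 1'.

If x^2 < 1, then |x| < 1.


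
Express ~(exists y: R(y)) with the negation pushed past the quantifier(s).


¬(forall x: φ) = exists x: ¬φ, and ¬(exists x: φ) = forall x: ¬φ.
Apply to the existential statement.

forall y: ~(R(y))


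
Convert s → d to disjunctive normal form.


Step 1: Rewrite s → d as ¬s ∨ d.

(¬s) ∨ d


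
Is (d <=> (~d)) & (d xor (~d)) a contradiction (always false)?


Truth table over {d}:
d | φ
-----
False | False
True | False
Every row is false.

Yes, it is a contradiction.


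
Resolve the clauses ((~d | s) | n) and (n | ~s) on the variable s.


The clauses contain complementary literals s and ~s.
Resolution eliminates this pair and disjoins the remaining literals (merging duplicates).

(n | ~d)


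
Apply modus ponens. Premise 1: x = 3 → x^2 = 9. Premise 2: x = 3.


Modus ponens: from (P → Q) and P, infer Q.
P = 'x = 3' is asserted, and P → Q holds, so Q follows.

x^2 = 9.


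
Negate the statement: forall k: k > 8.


¬(forall x: φ) = exists x: ¬φ, and ¬(exists x: φ) = forall x: ¬φ.
Apply to the universal statement.

exists k: ~(k > 8)


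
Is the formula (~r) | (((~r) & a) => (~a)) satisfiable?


Search for a satisfying assignment over {a, r}.
Try a=False, r=False: the formula evaluates to True.
A satisfying assignment exists.

Satisfiable.


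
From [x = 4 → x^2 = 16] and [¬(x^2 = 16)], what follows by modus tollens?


Modus tollens: from (P → Q) and ¬Q, infer ¬P.
Q = 'x^2 = 16' is denied; since P → Q, P must also fail.

Not (x = 4).


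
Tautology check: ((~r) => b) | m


Build the truth table over {b, m, r}:
b | m | r | φ
-------------
False | False | False | False
True | False | False | True
False | True | False | True
True | True | False | True
False | False | True | True
True | False | True | True
False | True | True | True
True | True | True | True
Counterexample at row 1: with b=False, m=False, r=False, the formula is False.

No, it is not a tautology.


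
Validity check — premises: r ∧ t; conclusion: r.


This matches the form of conjunction elimination: the conclusion follows in every model of the premises.

Valid.


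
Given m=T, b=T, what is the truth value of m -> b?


Implication is false only when antecedent is true and consequent is false.
Substitute: m=T, b=T.
T -> T evaluates to T.

T


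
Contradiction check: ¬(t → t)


Truth table over {t}:
t | φ
-----
F | F
T | F
Every row is false.

Yes, it is a contradiction.


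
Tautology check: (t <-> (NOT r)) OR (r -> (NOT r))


Build the truth table over {r, t}:
r | t | φ
---------
F | F | T
T | F | T
F | T | T
T | T | F
Counterexample at row 4: with r=T, t=T, the formula is F.

No, it is not a tautology.


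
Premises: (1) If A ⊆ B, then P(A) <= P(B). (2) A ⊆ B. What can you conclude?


Modus ponens: from (P → Q) and P, infer Q.
P = 'A ⊆ B' is asserted, and P → Q holds, so Q follows.

P(A) <= P(B).


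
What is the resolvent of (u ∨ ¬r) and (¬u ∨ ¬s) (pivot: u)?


The clauses contain complementary literals u and ¬u.
Resolution eliminates this pair and disjoins the remaining literals (merging duplicates).

(¬r ∨ ¬s)


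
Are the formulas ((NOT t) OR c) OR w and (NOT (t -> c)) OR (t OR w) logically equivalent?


Compare truth tables:
c | t | w | φ | ψ
-----------------
F | F | F | T | F
T | F | F | T | F
F | T | F | F | T
T | T | F | T | T
F | F | T | T | T
T | F | T | T | T
F | T | T | T | T
T | T | T | T | T
They differ at row 1 (c=F, t=F, w=F): φ=T but ψ=F.

No, they are not logically equivalent.


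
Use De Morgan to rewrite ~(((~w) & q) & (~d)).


De Morgan: the negation of a conjunction is the disjunction of the negations.
Distribute ~ across &, flipping it to |, and negate each literal.

(w | (~q)) | d


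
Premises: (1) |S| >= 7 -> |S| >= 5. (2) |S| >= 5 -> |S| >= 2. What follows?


Hypothetical syllogism: from (P → Q) and (Q → R), infer (P → R).
Chain the two implications through the shared middle term '|S| >= 5'.

|S| >= 7 -> |S| >= 2


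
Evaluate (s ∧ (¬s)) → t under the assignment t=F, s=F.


Substitute t=F, s=F:
¬s = T
s ∧ (¬s) = F ∧ T = F
(s ∧ (¬s)) → t = F → F = T

T


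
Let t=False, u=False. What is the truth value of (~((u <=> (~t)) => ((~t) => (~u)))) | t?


Substitute t=False, u=False:
~t = True
u <=> (~t) = False <=> True = False
~t = True
~u = True
(~t) => (~u) = True => True = True
(u <=> (~t)) => ((~t) => (~u)) = False => True = True
~((u <=> (~t)) => ((~t) => (~u))) = False
(~((u <=> (~t)) => ((~t) => (~u)))) | t = False | False = False

False


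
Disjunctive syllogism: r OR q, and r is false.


Disjunctive syllogism: from (P ∨ Q) and ¬P, infer Q.
One disjunct, 'r', is ruled out; the other must hold.

q


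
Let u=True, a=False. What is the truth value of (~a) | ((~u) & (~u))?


Substitute u=True, a=False:
~a = True
~u = False
~u = False
(~u) & (~u) = False & False = False
(~a) | ((~u) & (~u)) = True | False = True

True


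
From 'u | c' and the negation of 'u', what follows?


Disjunctive syllogism: from (P ∨ Q) and ¬P, infer Q.
One disjunct, 'u', is ruled out; the other must hold.

c


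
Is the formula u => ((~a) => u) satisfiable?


Search for a satisfying assignment over {a, u}.
Try a=False, u=False: the formula evaluates to True.
A satisfying assignment exists.

Satisfiable.


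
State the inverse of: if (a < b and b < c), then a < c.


The inverse of (P → Q) is (¬P → ¬Q). It is equivalent to the converse, not to the original.
Here P = '(a < b and b < c)' and Q = 'a < c'.

If not ((a < b and b < c)), then not (a < c).


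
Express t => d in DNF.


Step 1: Rewrite t → d as ¬t ∨ d.

(~t) | d


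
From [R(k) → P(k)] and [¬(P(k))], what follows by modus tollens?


Modus tollens: from (P → Q) and ¬Q, infer ¬P.
Q = 'P(k)' is denied; since P → Q, P must also fail.

Not (R(k)).


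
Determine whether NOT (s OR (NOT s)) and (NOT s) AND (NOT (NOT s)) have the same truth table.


Compare truth tables:
s | φ | ψ
---------
F | F | F
T | F | F
The columns φ and ψ agree on every row.

Yes, they are logically equivalent.


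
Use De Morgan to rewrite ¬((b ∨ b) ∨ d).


De Morgan: the negation of a disjunction is the conjunction of the negations.
Distribute ¬ across ∨, flipping it to ∧, and negate each literal.

((¬b) ∧ (¬b)) ∧ (¬d)


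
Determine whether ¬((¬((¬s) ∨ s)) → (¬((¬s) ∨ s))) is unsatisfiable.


Truth table over {s}:
s | φ
-----
F | F
T | F
Every row is false.

Yes, it is a contradiction.


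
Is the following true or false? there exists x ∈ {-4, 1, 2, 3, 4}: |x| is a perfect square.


Evaluate the predicate on each element: -4:T, 1:T, 2:F, 3:F, 4:T.
Witness x = -4 satisfies the predicate.

T


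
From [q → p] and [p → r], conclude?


Hypothetical syllogism: from (P → Q) and (Q → R), infer (P → R).
Chain the two implications through the shared middle term 'p'.

q → r


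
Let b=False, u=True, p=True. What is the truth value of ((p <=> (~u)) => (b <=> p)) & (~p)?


Substitute b=False, u=True, p=True:
~u = False
p <=> (~u) = True <=> False = False
b <=> p = False <=> True = False
(p <=> (~u)) => (b <=> p) = False => False = True
~p = False
((p <=> (~u)) => (b <=> p)) & (~p) = True & False = False

False


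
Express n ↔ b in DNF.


Step 1: n ↔ b is true exactly when both agree: (n ∧ b) ∨ (¬n ∧ ¬b).

(n ∧ b) ∨ ((¬n) ∧ (¬b))


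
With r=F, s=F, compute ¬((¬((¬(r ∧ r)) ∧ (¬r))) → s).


Substitute r=F, s=F:
r ∧ r = F ∧ F = F
¬(r ∧ r) = T
¬r = T
(¬(r ∧ r)) ∧ (¬r) = T ∧ T = T
¬((¬(r ∧ r)) ∧ (¬r)) = F
(¬((¬(r ∧ r)) ∧ (¬r))) → s = F → F = T
¬((¬((¬(r ∧ r)) ∧ (¬r))) → s) = F

F


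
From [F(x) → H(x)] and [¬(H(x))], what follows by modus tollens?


Modus tollens: from (P → Q) and ¬Q, infer ¬P.
Q = 'H(x)' is denied; since P → Q, P must also fail.

Not (F(x)).


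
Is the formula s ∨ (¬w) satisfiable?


Search for a satisfying assignment over {s, w}.
Try s=F, w=F: the formula evaluates to T.
A satisfying assignment exists.

Satisfiable.


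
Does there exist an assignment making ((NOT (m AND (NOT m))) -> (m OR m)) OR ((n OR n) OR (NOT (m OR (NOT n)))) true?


Search for a satisfying assignment over {m, n}.
Try m=T, n=F: the formula evaluates to T.
A satisfying assignment exists.

Satisfiable.


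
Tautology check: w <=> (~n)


Build the truth table over {n, w}:
n | w | φ
---------
False | False | False
True | False | True
False | True | True
True | True | False
Counterexample at row 1: with n=False, w=False, the formula is False.

No, it is not a tautology.


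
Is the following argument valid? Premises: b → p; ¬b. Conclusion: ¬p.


This is denying the antecedent (fallacy). There exist truth assignments where the premises are all true but the conclusion is false.

Invalid.


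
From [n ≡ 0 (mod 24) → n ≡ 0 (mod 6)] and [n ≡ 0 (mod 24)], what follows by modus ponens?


Modus ponens: from (P → Q) and P, infer Q.
P = 'n ≡ 0 (mod 24)' is asserted, and P → Q holds, so Q follows.

n ≡ 0 (mod 6).


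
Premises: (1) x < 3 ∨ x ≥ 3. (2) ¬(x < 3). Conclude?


Disjunctive syllogism: from (P ∨ Q) and ¬P, infer Q.
One disjunct, 'x < 3', is ruled out; the other must hold.

x ≥ 3


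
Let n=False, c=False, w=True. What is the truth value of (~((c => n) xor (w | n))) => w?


Substitute n=False, c=False, w=True:
c => n = False => False = True
w | n = True | False = True
(c => n) xor (w | n) = True xor True = False
~((c => n) xor (w | n)) = True
(~((c => n) xor (w | n))) => w = True => True = True

True


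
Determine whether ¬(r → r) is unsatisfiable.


Truth table over {r}:
r | φ
-----
F | F
T | F
Every row is false.

Yes, it is a contradiction.


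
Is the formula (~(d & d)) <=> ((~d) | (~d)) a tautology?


Build the truth table over {d}:
d | φ
-----
False | True
True | True
Every row evaluates to true.

Yes, it is a tautology.


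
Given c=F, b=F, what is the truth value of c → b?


Implication is false only when antecedent is true and consequent is false.
Substitute: c=F, b=F.
F → F evaluates to T.

T


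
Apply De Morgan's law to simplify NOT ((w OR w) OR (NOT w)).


De Morgan: the negation of a disjunction is the conjunction of the negations.
Distribute NOT across OR, flipping it to AND, and negate each literal.

((NOT w) AND (NOT w)) AND w


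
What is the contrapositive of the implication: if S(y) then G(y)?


The contrapositive of (P → Q) is (¬Q → ¬P); it is logically equivalent to the original.
Here P = 'S(y)' and Q = 'G(y)'.

If not (G(y)), then not (S(y)).


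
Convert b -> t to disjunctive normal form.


Step 1: Rewrite b → t as ¬b ∨ t.

(NOT b) OR t


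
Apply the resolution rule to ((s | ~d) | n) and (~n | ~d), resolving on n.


The clauses contain complementary literals n and ~n.
Resolution eliminates this pair and disjoins the remaining literals (merging duplicates).

(s | ~d)


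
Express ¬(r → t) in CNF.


Step 1: Rewrite r → t as ¬r ∨ t.
Step 2: Negate: ¬(¬r ∨ t) = r ∧ ¬t (De Morgan + double negation).

r ∧ (¬t)


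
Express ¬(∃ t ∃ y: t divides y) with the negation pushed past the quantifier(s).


Negation flips each quantifier (∀↔∃) and negates the inner predicate.
¬(∃ t ∃ y: φ) = ∀ t ∀ y: ¬φ.

∀ t ∀ y: ¬(t divides y)


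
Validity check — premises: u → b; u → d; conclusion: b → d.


This is (no valid rule). There exist truth assignments where the premises are all true but the conclusion is false.

Invalid.


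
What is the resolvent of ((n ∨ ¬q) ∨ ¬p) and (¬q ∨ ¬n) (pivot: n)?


The clauses contain complementary literals n and ¬n.
Resolution eliminates this pair and disjoins the remaining literals (merging duplicates).

(¬q ∨ ¬p)


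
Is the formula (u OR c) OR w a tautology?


Build the truth table over {c, u, w}:
c | u | w | φ
-------------
F | F | F | F
T | F | F | T
F | T | F | T
T | T | F | T
F | F | T | T
T | F | T | T
F | T | T | T
T | T | T | T
Counterexample at row 1: with c=F, u=F, w=F, the formula is F.

No, it is not a tautology.


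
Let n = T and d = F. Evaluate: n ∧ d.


Conjunction is true only when both operands are true.
Substitute: n=T, d=F.
T ∧ F evaluates to F.

F


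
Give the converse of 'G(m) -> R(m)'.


The converse of (P → Q) is (Q → P). It is not in general equivalent to the original.
Here P = 'G(m)' and Q = 'R(m)'.

If R(m), then G(m).


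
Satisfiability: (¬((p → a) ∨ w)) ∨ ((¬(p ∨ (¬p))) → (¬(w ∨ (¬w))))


Search for a satisfying assignment over {a, p, w}.
Try a=F, p=F, w=F: the formula evaluates to T.
A satisfying assignment exists.

Satisfiable.


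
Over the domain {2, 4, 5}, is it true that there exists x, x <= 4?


Evaluate the predicate on each element: 2:T, 4:T, 5:F.
Witness x = 2 satisfies the predicate.

T


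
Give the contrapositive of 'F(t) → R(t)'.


The contrapositive of (P → Q) is (¬Q → ¬P); it is logically equivalent to the original.
Here P = 'F(t)' and Q = 'R(t)'.

If not (R(t)), then not (F(t)).


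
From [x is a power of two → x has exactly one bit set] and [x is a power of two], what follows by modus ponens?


Modus ponens: from (P → Q) and P, infer Q.
P = 'x is a power of two' is asserted, and P → Q holds, so Q follows.

x has exactly one bit set.


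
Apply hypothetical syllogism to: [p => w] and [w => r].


Hypothetical syllogism: from (P → Q) and (Q → R), infer (P → R).
Chain the two implications through the shared middle term 'w'.

p => r


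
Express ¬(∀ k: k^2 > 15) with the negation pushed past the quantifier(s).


¬(∀ x: φ) = ∃ x: ¬φ, and ¬(∃ x: φ) = ∀ x: ¬φ.
Apply to the universal statement.

∃ k: ¬(k^2 > 15)


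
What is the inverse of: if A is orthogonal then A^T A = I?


The inverse of (P → Q) is (¬P → ¬Q). It is equivalent to the converse, not to the original.
Here P = 'A is orthogonal' and Q = 'A^T A = I'.

If not (A is orthogonal), then not (A^T A = I).


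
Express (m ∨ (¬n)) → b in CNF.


Step 1: Rewrite as ¬(m ∨ (¬n)) ∨ b = (¬m ∧ ¬(¬n)) ∨ b.
Step 2: Distribute ∨ over ∧.
Step 3: Eliminate any double negations (¬¬X = X).

((¬m) ∨ b) ∧ (n ∨ b)


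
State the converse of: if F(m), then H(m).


The converse of (P → Q) is (Q → P). It is not in general equivalent to the original.
Here P = 'F(m)' and Q = 'H(m)'.

If H(m), then F(m).


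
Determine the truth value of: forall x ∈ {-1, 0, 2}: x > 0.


Evaluate the predicate on each element: -1:False, 0:False, 2:True.
Counterexample x = -1 fails the predicate.

False


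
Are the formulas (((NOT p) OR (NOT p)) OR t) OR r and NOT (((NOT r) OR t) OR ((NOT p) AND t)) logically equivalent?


Compare truth tables:
p | r | t | φ | ψ
-----------------
F | F | F | T | F
T | F | F | F | F
F | T | F | T | T
T | T | F | T | T
F | F | T | T | F
T | F | T | T | F
F | T | T | T | F
T | T | T | T | F
They differ at row 1 (p=F, r=F, t=F): φ=T but ψ=F.

No, they are not logically equivalent.


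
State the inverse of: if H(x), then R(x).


The inverse of (P → Q) is (¬P → ¬Q). It is equivalent to the converse, not to the original.
Here P = 'H(x)' and Q = 'R(x)'.

If not (H(x)), then not (R(x)).


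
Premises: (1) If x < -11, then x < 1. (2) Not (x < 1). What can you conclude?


Modus tollens: from (P → Q) and ¬Q, infer ¬P.
Q = 'x < 1' is denied; since P → Q, P must also fail.

Not (x < -11).


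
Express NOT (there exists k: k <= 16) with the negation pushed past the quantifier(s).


¬(for all x: φ) = there exists x: ¬φ, and ¬(there exists x: φ) = for all x: ¬φ.
Apply to the existential statement.

for all k: NOT(k <= 16)


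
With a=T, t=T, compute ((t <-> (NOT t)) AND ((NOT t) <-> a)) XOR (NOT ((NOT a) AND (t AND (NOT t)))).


Substitute a=T, t=T:
… (earlier sub-steps elided)
t <-> (NOT t) = T <-> F = F
NOT t = F
(NOT t) <-> a = F <-> T = F
(t <-> (NOT t)) AND ((NOT t) <-> a) = F AND F = F
NOT a = F
NOT t = F
t AND (NOT t) = T AND F = F
(NOT a) AND (t AND (NOT t)) = F AND F = F
NOT ((NOT a) AND (t AND (NOT t))) = T
((t <-> (NOT t)) AND ((NOT t) <-> a)) XOR (NOT ((NOT a) AND (t AND (NOT t)))) = F XOR T = T

T


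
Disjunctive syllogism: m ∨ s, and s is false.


Disjunctive syllogism: from (P ∨ Q) and ¬P, infer Q.
One disjunct, 's', is ruled out; the other must hold.

m


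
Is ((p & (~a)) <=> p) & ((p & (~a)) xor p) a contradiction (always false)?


Truth table over {a, p}:
a | p | φ
---------
False | False | False
True | False | False
False | True | False
True | True | False
Every row is false.

Yes, it is a contradiction.


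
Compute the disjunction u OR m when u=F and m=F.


Disjunction is false only when both operands are false.
Substitute: u=F, m=F.
F OR F evaluates to F.

F


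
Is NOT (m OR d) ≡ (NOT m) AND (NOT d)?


Compare truth tables:
d | m | φ | ψ
-------------
F | F | T | T
T | F | F | F
F | T | F | F
T | T | F | F
The columns φ and ψ agree on every row.

Yes, they are logically equivalent.


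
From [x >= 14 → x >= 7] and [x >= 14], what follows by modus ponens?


Modus ponens: from (P → Q) and P, infer Q.
P = 'x >= 14' is asserted, and P → Q holds, so Q follows.

x >= 7.


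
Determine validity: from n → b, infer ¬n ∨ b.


This matches the form of material implication: the conclusion follows in every model of the premises.

Valid.


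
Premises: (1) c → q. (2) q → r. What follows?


Hypothetical syllogism: from (P → Q) and (Q → R), infer (P → R).
Chain the two implications through the shared middle term 'q'.

c → r


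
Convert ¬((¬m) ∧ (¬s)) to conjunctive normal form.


Step 1: Apply De Morgan: ¬((¬m) ∧ (¬s)) = ¬(¬m) ∨ ¬(¬s).
Step 2: Eliminate any double negations (¬¬X = X).

m ∨ s


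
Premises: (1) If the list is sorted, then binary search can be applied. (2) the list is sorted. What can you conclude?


Modus ponens: from (P → Q) and P, infer Q.
P = 'the list is sorted' is asserted, and P → Q holds, so Q follows.

binary search can be applied.


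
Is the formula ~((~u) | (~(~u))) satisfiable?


Check all 2 assignments over {u}:
u | φ
-----
False | False
True | False
No assignment makes the formula true.

Unsatisfiable.


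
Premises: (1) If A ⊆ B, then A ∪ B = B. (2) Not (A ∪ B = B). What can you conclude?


Modus tollens: from (P → Q) and ¬Q, infer ¬P.
Q = 'A ∪ B = B' is denied; since P → Q, P must also fail.

Not (A ⊆ B).


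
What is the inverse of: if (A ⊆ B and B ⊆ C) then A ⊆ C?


The inverse of (P → Q) is (¬P → ¬Q). It is equivalent to the converse, not to the original.
Here P = '(A ⊆ B and B ⊆ C)' and Q = 'A ⊆ C'.

If not ((A ⊆ B and B ⊆ C)), then not (A ⊆ C).


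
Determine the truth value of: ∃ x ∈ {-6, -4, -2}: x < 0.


Evaluate the predicate on each element: -6:T, -4:T, -2:T.
Witness x = -6 satisfies the predicate.

T


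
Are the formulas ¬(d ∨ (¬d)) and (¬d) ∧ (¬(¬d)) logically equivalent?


Compare truth tables:
d | φ | ψ
---------
F | F | F
T | F | F
The columns φ and ψ agree on every row.

Yes, they are logically equivalent.


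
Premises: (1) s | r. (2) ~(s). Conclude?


Disjunctive syllogism: from (P ∨ Q) and ¬P, infer Q.
One disjunct, 's', is ruled out; the other must hold.

r


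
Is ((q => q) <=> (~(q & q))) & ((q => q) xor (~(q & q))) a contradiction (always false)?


Truth table over {q}:
q | φ
-----
False | False
True | False
Every row is false.

Yes, it is a contradiction.


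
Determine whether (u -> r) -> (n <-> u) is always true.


Build the truth table over {n, r, u}:
n | r | u | φ
-------------
F | F | F | T
T | F | F | F
F | T | F | T
T | T | F | F
F | F | T | T
T | F | T | T
F | T | T | F
T | T | T | T
Counterexample at row 2: with n=T, r=F, u=F, the formula is F.

No, it is not a tautology.


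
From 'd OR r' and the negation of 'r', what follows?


Disjunctive syllogism: from (P ∨ Q) and ¬P, infer Q.
One disjunct, 'r', is ruled out; the other must hold.

d


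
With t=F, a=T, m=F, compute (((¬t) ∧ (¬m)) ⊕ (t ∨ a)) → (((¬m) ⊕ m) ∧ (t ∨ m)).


Substitute t=F, a=T, m=F:
¬t = T
¬m = T
(¬t) ∧ (¬m) = T ∧ T = T
t ∨ a = F ∨ T = T
((¬t) ∧ (¬m)) ⊕ (t ∨ a) = T ⊕ T = F
¬m = T
(¬m) ⊕ m = T ⊕ F = T
t ∨ m = F ∨ F = F
((¬m) ⊕ m) ∧ (t ∨ m) = T ∧ F = F
(((¬t) ∧ (¬m)) ⊕ (t ∨ a)) → (((¬m) ⊕ m) ∧ (t ∨ m)) = F → F = T

T


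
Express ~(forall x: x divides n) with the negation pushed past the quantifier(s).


¬(forall x: φ) = exists x: ¬φ, and ¬(exists x: φ) = forall x: ¬φ.
Apply to the universal statement.

exists x: ~(x divides n)


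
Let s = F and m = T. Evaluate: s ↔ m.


Biconditional is true when both operands have the same truth value.
Substitute: s=F, m=T.
F ↔ T evaluates to F.

F


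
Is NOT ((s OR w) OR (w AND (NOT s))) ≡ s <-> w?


Compare truth tables:
s | w | φ | ψ
-------------
F | F | T | T
T | F | F | F
F | T | F | F
T | T | F | T
They differ at row 4 (s=T, w=T): φ=F but ψ=T.

No, they are not logically equivalent.


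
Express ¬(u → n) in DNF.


Step 1: Rewrite implication then negate: ¬(¬u ∨ n) = u ∧ ¬n.

u ∧ (¬n)


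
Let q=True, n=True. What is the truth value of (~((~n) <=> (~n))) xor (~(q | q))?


Substitute q=True, n=True:
~n = False
~n = False
(~n) <=> (~n) = False <=> False = True
~((~n) <=> (~n)) = False
q | q = True | True = True
~(q | q) = False
(~((~n) <=> (~n))) xor (~(q | q)) = False xor False = False

False


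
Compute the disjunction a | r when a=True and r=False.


Disjunction is false only when both operands are false.
Substitute: a=True, r=False.
True | False evaluates to True.

True


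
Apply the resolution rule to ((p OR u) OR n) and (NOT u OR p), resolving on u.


The clauses contain complementary literals u and NOTu.
Resolution eliminates this pair and disjoins the remaining literals (merging duplicates).

(n OR p)


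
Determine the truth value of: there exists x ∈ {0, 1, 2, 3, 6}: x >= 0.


Evaluate the predicate on each element: 0:T, 1:T, 2:T, 3:T, 6:T.
Witness x = 0 satisfies the predicate.

T
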